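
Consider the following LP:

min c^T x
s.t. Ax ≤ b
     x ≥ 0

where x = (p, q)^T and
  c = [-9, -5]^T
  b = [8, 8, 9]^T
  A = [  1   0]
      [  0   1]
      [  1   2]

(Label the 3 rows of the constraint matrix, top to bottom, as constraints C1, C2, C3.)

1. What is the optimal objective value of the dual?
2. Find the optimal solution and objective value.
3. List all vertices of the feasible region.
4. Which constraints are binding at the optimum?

1. -74.5 (by strong duality, equal to the primal optimum)
2. p = 8, q = 0.5, z = -74.5
3. (0, 0), (8, 0), (8, 0.5), (0, 4.5)
4. C1, C3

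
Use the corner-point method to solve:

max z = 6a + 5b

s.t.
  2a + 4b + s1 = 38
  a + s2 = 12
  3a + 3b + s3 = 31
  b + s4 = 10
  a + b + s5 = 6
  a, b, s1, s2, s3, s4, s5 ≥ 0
Each vertex is the intersection of two constraint boundaries that also satisfies all remaining constraints:
  a = 0 and b = 0 → (0, 0)
  a + b = 6 and b = 0 → (6, 0)
  a + b = 6 and a = 0 → (0, 6)

Evaluating z = 6a + 5b at each vertex:
  (0, 0): z = 0
  (6, 0): z = 36
  (0, 6): z = 30

The maximum is at (6, 0) with z = 36.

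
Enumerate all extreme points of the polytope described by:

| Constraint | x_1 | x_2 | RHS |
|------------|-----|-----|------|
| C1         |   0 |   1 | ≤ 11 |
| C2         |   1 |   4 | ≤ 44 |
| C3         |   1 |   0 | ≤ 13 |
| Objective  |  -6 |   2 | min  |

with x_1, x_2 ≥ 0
Each vertex is the intersection of two constraint boundaries that also satisfies all remaining constraints:
  x_1 = 0 and x_2 = 0 → (0, 0)
  x_1 = 13 and x_2 = 0 → (13, 0)
  x_1 + 4x_2 = 44 and x_1 = 13 → (13, 7.75)
  x_2 = 11 and x_1 + 4x_2 = 44 → (0, 11)

Vertices: (0, 0), (13, 0), (13, 7.75), (0, 11)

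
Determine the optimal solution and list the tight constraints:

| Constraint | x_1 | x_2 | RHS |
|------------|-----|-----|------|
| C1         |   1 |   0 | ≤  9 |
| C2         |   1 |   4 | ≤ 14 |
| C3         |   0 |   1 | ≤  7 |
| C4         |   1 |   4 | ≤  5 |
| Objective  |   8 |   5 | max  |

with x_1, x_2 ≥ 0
Optimal: x_1 = 5, x_2 = 0
Slack at optimum:
  C1: slack = 4
  C2: slack = 9
  C3: slack = 7
  C4: slack = 0 (binding)
  x_1 ≥ 0: x_1 = 5
  x_2 ≥ 0: x_2 = 0 (binding)
Binding constraints: C4, x_2 ≥ 0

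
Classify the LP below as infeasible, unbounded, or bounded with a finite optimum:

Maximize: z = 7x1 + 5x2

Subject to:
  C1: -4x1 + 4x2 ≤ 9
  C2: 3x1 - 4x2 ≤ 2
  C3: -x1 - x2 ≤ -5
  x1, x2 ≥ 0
Feasible point: (2, 3) satisfies every constraint, so the LP is feasible.
Direction d = (1, 1): for each constraint row a, a·d ≤ 0 —
  (-4)(1) + (4)(1) = 0 ≤ 0
  (3)(1) + (-4)(1) = -1 ≤ 0
  (-1)(1) + (-1)(1) = -2 ≤ 0
and d ≥ 0, so (2, 3) + t·d stays feasible for every t ≥ 0. Along this ray z = 7x1 + 5x2 changes by 12 per unit t, so z → +∞.

Unbounded — the objective can increase without bound over the feasible region.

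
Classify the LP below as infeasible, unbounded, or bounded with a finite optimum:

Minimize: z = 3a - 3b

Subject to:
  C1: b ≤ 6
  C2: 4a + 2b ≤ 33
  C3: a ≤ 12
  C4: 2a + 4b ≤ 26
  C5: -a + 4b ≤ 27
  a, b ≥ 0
The point (0, 6) satisfies every constraint, so the LP is feasible; the constraints give a ≤ 12 and b ≤ 6, which with a, b ≥ 0 keep the feasible region inside a bounded box. A feasible, bounded LP attains a finite optimum at a vertex.

Feasible with finite optimum z* = -18 at (0, 6).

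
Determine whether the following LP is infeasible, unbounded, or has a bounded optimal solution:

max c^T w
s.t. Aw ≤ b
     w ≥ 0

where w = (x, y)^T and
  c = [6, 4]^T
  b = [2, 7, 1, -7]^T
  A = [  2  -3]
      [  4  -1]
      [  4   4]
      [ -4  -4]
One constraint requires 4x + 4y ≤ 1, while the constraint -4x - 4y ≤ -7 is equivalent to 4x + 4y ≥ 7. Together they would need 7 ≤ 4x + 4y ≤ 1, which is impossible since 7 > 1. No point satisfies all constraints.

Infeasible: no point satisfies all constraints simultaneously.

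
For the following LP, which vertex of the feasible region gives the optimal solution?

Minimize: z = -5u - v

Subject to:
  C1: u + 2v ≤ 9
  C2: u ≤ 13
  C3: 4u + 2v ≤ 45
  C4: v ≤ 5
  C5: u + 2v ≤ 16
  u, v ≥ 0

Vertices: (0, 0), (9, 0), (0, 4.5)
Evaluating z = -5u - v at each vertex:
  (0, 0): z = 0
  (9, 0): z = -45
  (0, 4.5): z = -4.5

The smallest value is z = -45, attained at (9, 0).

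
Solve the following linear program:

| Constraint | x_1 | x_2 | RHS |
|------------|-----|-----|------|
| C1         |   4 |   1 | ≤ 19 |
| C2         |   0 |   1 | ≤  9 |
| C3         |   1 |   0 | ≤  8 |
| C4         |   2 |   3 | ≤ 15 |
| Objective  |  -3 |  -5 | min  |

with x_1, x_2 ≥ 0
Each vertex is the intersection of two constraint boundaries that also satisfies all remaining constraints:
  x_1 = 0 and x_2 = 0 → (0, 0)
  4x_1 + x_2 = 19 and x_2 = 0 → (4.75, 0)
  4x_1 + x_2 = 19 and 2x_1 + 3x_2 = 15 → (4.2, 2.2)
  2x_1 + 3x_2 = 15 and x_1 = 0 → (0, 5)

Evaluating z = -3x_1 - 5x_2 at each vertex:
  (0, 0): z = 0
  (4.75, 0): z = -14.25
  (4.2, 2.2): z = -23.6
  (0, 5): z = -25

The minimum is at (0, 5) with z = -25.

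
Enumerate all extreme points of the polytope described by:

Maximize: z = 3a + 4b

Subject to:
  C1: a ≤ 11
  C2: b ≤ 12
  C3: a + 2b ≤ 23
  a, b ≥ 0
Each vertex is the intersection of two constraint boundaries that also satisfies all remaining constraints:
  a = 0 and b = 0 → (0, 0)
  a = 11 and b = 0 → (11, 0)
  a = 11 and a + 2b = 23 → (11, 6)
  a + 2b = 23 and a = 0 → (0, 11.5)

Vertices: (0, 0), (11, 0), (11, 6), (0, 11.5)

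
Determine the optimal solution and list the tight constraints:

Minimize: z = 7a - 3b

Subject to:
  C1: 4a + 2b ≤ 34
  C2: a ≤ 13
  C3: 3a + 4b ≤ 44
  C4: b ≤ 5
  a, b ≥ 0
Optimal: a = 0, b = 5
Slack at optimum:
  C1: slack = 24
  C2: slack = 13
  C3: slack = 24
  C4: slack = 0 (binding)
  a ≥ 0: a = 0 (binding)
  b ≥ 0: b = 5
Binding constraints: C4, a ≥ 0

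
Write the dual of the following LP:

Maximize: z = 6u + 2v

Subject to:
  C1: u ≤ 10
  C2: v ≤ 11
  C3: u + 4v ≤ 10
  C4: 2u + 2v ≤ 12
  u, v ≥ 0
Minimize: z = 10y1 + 11y2 + 10y3 + 12y4

Subject to:
  C1: -y1 - y3 - 2y4 ≤ -6
  C2: -y2 - 4y3 - 2y4 ≤ -2
  y1, y2, y3, y4 ≥ 0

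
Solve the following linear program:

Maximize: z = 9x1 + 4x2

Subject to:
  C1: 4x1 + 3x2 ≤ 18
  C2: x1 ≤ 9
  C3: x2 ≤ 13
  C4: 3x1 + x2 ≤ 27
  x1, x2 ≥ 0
Each vertex is the intersection of two constraint boundaries that also satisfies all remaining constraints:
  x1 = 0 and x2 = 0 → (0, 0)
  4x1 + 3x2 = 18 and x2 = 0 → (4.5, 0)
  4x1 + 3x2 = 18 and x1 = 0 → (0, 6)

Evaluating z = 9x1 + 4x2 at each vertex:
  (0, 0): z = 0
  (4.5, 0): z = 40.5
  (0, 6): z = 24

The maximum is at (4.5, 0) with z = 40.5.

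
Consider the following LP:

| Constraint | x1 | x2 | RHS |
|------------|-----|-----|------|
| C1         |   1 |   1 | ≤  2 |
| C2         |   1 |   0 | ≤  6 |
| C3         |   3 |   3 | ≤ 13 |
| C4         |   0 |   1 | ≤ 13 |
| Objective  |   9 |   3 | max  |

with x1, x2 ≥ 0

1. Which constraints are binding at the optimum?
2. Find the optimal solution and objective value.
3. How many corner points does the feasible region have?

1. C1, x2 ≥ 0
2. x1 = 2, x2 = 0, z = 18
3. 3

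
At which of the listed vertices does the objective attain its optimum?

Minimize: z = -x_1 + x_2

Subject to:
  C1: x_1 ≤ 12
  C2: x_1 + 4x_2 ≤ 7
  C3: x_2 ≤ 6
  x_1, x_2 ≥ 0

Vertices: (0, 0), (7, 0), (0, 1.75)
Evaluating z = -x_1 + x_2 at each vertex:
  (0, 0): z = 0
  (7, 0): z = -7
  (0, 1.75): z = 1.75

The smallest value is z = -7, attained at (7, 0).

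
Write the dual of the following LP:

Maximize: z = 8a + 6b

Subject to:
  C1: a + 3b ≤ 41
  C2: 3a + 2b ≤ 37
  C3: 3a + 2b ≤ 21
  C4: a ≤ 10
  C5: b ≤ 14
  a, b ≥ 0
Minimize: z = 41y1 + 37y2 + 21y3 + 10y4 + 14y5

Subject to:
  C1: -y1 - 3y2 - 3y3 - y4 ≤ -8
  C2: -3y1 - 2y2 - 2y3 - y5 ≤ -6
  y1, y2, y3, y4, y5 ≥ 0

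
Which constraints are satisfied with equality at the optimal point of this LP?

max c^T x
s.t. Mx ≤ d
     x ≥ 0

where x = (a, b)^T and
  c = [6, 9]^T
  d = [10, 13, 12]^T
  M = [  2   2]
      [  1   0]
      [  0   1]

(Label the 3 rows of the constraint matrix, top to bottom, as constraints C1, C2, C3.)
Optimal: a = 0, b = 5
Slack at optimum:
  C1: slack = 0 (binding)
  C2: slack = 13
  C3: slack = 7
  a ≥ 0: a = 0 (binding)
  b ≥ 0: b = 5
Binding constraints: C1, a ≥ 0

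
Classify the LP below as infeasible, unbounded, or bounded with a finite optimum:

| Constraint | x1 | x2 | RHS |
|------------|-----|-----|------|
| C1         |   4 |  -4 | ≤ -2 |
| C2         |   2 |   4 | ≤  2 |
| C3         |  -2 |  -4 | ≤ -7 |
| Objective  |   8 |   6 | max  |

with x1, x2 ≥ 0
C2 requires 2x1 + 4x2 ≤ 2, while C3 (-2x1 - 4x2 ≤ -7) is equivalent to 2x1 + 4x2 ≥ 7. Together they would need 7 ≤ 2x1 + 4x2 ≤ 2, which is impossible since 7 > 2. No point satisfies all constraints.

Infeasible — the constraint set is empty.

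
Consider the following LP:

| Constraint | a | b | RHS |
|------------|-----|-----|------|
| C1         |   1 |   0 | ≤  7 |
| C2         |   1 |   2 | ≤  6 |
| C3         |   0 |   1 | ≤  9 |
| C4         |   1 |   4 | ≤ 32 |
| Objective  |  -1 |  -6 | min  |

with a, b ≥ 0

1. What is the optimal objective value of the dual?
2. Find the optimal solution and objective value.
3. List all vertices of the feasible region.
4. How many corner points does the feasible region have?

1. -18 (by strong duality, equal to the primal optimum)
2. a = 0, b = 3, z = -18
3. (0, 0), (6, 0), (0, 3)
4. 3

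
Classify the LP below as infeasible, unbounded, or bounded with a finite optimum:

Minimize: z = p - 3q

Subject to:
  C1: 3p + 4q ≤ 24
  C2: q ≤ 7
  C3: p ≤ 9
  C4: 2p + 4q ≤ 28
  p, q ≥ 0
The point (0, 6) satisfies every constraint, so the LP is feasible; the constraints give p ≤ 9 and q ≤ 7, which with p, q ≥ 0 keep the feasible region inside a bounded box. A feasible, bounded LP attains a finite optimum at a vertex.

Feasible with finite optimum z* = -18 at (0, 6).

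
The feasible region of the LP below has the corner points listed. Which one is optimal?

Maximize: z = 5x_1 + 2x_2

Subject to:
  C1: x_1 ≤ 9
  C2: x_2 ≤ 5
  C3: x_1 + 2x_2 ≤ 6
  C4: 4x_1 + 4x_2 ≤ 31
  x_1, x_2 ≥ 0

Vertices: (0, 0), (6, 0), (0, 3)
Evaluating z = 5x_1 + 2x_2 at each vertex:
  (0, 0): z = 0
  (6, 0): z = 30
  (0, 3): z = 6

The largest value is z = 30, attained at (6, 0).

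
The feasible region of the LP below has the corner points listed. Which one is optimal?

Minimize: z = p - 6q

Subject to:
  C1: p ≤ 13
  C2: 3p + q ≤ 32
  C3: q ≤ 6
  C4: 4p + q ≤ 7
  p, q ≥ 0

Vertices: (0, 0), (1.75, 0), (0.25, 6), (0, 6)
Evaluating z = p - 6q at each vertex:
  (0, 0): z = 0
  (1.75, 0): z = 1.75
  (0.25, 6): z = -35.75
  (0, 6): z = -36

The smallest value is z = -36, attained at (0, 6).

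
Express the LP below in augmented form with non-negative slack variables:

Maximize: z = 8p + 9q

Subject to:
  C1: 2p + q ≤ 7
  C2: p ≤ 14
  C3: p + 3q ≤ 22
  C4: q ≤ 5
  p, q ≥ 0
max z = 8p + 9q

s.t.
  2p + q + s1 = 7
  p + s2 = 14
  p + 3q + s3 = 22
  q + s4 = 5
  p, q, s1, s2, s3, s4 ≥ 0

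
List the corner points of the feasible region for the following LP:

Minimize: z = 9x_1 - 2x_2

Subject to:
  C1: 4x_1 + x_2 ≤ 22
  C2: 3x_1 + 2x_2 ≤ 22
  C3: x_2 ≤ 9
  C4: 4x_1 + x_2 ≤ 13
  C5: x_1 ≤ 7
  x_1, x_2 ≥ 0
Each vertex is the intersection of two constraint boundaries that also satisfies all remaining constraints:
  x_1 = 0 and x_2 = 0 → (0, 0)
  4x_1 + x_2 = 13 and x_2 = 0 → (3.25, 0)
  x_2 = 9 and 4x_1 + x_2 = 13 → (1, 9)
  x_2 = 9 and x_1 = 0 → (0, 9)

Vertices: (0, 0), (3.25, 0), (1, 9), (0, 9)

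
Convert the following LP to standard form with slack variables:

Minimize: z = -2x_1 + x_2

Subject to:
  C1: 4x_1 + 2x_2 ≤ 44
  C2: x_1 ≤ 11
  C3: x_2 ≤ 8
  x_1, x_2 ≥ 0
min z = -2x_1 + x_2

s.t.
  4x_1 + 2x_2 + s1 = 44
  x_1 + s2 = 11
  x_2 + s3 = 8
  x_1, x_2, s1, s2, s3 ≥ 0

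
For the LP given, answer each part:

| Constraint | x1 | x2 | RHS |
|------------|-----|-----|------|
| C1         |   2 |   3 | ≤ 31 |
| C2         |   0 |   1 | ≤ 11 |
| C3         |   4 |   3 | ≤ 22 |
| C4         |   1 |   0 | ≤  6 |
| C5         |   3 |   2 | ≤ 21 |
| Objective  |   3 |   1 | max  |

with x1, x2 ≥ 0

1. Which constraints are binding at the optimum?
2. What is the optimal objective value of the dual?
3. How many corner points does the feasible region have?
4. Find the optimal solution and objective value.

1. C3, x2 ≥ 0
2. 16.5 (by strong duality, equal to the primal optimum)
3. 3
4. x1 = 5.5, x2 = 0, z = 16.5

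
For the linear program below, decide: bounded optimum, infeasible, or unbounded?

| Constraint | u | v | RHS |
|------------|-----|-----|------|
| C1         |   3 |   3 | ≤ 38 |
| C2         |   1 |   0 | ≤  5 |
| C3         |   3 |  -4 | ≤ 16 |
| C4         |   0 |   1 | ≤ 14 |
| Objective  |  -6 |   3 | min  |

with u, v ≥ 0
The point (5, 0) satisfies every constraint, so the LP is feasible; the constraints give u ≤ 5 and v ≤ 14, which with u, v ≥ 0 keep the feasible region inside a bounded box. A feasible, bounded LP attains a finite optimum at a vertex.

Bounded optimum: z* = -30 at (5, 0).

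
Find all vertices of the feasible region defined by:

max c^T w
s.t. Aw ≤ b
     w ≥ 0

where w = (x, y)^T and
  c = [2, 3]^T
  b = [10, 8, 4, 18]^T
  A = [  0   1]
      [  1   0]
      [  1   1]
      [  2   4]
Each vertex is the intersection of two constraint boundaries that also satisfies all remaining constraints:
  x = 0 and y = 0 → (0, 0)
  x + y = 4 and y = 0 → (4, 0)
  x + y = 4 and x = 0 → (0, 4)

Vertices: (0, 0), (4, 0), (0, 4)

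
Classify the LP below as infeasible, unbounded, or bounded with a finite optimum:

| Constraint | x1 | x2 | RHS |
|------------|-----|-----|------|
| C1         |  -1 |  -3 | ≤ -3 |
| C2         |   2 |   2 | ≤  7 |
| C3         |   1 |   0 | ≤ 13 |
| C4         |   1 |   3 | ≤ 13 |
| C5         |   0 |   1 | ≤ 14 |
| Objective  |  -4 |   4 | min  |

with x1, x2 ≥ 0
The point (3.5, 0) satisfies every constraint, so the LP is feasible; the constraints give x1 ≤ 13 and x2 ≤ 14, which with x1, x2 ≥ 0 keep the feasible region inside a bounded box. A feasible, bounded LP attains a finite optimum at a vertex.

Evaluating z = -4x1 + 4x2 at each vertex:
  (0, 1): z = 4
  (3, 0): z = -12
  (3.5, 0): z = -14
  (0, 3.5): z = 14

Bounded optimum: z* = -14 at (3.5, 0).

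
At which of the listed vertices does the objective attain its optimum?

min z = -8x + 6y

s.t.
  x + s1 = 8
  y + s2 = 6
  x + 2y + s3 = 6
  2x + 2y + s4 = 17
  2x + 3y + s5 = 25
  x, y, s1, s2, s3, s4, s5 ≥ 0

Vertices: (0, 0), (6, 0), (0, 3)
Evaluating z = -8x + 6y at each vertex:
  (0, 0): z = 0
  (6, 0): z = -48
  (0, 3): z = 18

The smallest value is z = -48, attained at (6, 0).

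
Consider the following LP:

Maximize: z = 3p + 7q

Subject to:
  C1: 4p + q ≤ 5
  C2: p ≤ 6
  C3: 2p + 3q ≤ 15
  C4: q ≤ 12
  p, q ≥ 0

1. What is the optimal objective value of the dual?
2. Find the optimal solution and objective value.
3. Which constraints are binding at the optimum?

1. 35 (by strong duality, equal to the primal optimum)
2. p = 0, q = 5, z = 35
3. C1, C3, p ≥ 0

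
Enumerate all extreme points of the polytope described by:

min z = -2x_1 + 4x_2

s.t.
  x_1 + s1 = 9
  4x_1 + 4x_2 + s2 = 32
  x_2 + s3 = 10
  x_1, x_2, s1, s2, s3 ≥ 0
Each vertex is the intersection of two constraint boundaries that also satisfies all remaining constraints:
  x_1 = 0 and x_2 = 0 → (0, 0)
  4x_1 + 4x_2 = 32 and x_2 = 0 → (8, 0)
  4x_1 + 4x_2 = 32 and x_1 = 0 → (0, 8)

Vertices: (0, 0), (8, 0), (0, 8)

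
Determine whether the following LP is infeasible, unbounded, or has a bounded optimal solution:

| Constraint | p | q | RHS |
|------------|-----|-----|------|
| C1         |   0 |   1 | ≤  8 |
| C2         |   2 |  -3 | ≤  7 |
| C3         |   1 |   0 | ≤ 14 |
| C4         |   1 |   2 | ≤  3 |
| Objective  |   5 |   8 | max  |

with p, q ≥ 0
The point (3, 0) satisfies every constraint, so the LP is feasible; the constraints give p ≤ 14 and q ≤ 8, which with p, q ≥ 0 keep the feasible region inside a bounded box. A feasible, bounded LP attains a finite optimum at a vertex.

Feasible with finite optimum z* = 15 at (3, 0).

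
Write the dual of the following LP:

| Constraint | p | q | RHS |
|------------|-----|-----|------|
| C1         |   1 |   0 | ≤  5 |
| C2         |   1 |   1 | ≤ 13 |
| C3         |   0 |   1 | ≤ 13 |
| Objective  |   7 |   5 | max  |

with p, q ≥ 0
Minimize: z = 5y1 + 13y2 + 13y3

Subject to:
  C1: -y1 - y2 ≤ -7
  C2: -y2 - y3 ≤ -5
  y1, y2, y3 ≥ 0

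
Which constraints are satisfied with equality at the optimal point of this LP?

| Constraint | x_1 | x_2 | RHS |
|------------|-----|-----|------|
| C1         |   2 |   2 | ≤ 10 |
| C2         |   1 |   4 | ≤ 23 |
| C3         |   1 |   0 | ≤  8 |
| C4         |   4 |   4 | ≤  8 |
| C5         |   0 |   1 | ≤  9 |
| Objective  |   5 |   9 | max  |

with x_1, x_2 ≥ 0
Optimal: x_1 = 0, x_2 = 2
Slack at optimum:
  C1: slack = 6
  C2: slack = 15
  C3: slack = 8
  C4: slack = 0 (binding)
  C5: slack = 7
  x_1 ≥ 0: x_1 = 0 (binding)
  x_2 ≥ 0: x_2 = 2
Binding constraints: C4, x_1 ≥ 0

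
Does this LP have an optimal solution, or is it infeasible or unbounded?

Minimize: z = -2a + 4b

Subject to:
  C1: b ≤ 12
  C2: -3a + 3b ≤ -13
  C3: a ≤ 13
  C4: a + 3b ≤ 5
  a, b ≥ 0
The point (5, 0) satisfies every constraint, so the LP is feasible; the constraints give a ≤ 13 and b ≤ 12, which with a, b ≥ 0 keep the feasible region inside a bounded box. A feasible, bounded LP attains a finite optimum at a vertex.

Evaluating z = -2a + 4b at each vertex:
  (4.333, 0): z = -8.667
  (5, 0): z = -10
  (4.5, 0.1667): z = -8.333

Feasible with finite optimum z* = -10 at (5, 0).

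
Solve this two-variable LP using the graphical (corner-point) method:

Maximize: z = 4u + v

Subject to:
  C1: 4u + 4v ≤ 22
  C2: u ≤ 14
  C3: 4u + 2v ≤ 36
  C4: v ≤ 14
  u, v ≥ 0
Each vertex is the intersection of two constraint boundaries that also satisfies all remaining constraints:
  u = 0 and v = 0 → (0, 0)
  4u + 4v = 22 and v = 0 → (5.5, 0)
  4u + 4v = 22 and u = 0 → (0, 5.5)

Evaluating z = 4u + v at each vertex:
  (0, 0): z = 0
  (5.5, 0): z = 22
  (0, 5.5): z = 5.5

The maximum is at (5.5, 0) with z = 22.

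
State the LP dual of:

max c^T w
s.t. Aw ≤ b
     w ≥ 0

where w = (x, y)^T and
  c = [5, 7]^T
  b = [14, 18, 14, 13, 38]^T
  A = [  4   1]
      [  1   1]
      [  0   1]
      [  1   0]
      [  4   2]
Minimize: z = 14y1 + 18y2 + 14y3 + 13y4 + 38y5

Subject to:
  C1: -4y1 - y2 - y4 - 4y5 ≤ -5
  C2: -y1 - y2 - y3 - 2y5 ≤ -7
  y1, y2, y3, y4, y5 ≥ 0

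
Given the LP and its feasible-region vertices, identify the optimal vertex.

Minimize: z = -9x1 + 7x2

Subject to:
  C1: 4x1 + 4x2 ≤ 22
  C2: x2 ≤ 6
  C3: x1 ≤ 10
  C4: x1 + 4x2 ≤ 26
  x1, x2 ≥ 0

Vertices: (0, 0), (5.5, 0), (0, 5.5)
Evaluating z = -9x1 + 7x2 at each vertex:
  (0, 0): z = 0
  (5.5, 0): z = -49.5
  (0, 5.5): z = 38.5

The smallest value is z = -49.5, attained at (5.5, 0).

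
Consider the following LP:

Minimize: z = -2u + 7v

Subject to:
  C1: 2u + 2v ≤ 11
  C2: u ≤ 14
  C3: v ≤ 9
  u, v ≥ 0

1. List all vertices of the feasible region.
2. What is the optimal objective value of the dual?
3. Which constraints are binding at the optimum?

1. (0, 0), (5.5, 0), (0, 5.5)
2. -11 (by strong duality, equal to the primal optimum)
3. C1, v ≥ 0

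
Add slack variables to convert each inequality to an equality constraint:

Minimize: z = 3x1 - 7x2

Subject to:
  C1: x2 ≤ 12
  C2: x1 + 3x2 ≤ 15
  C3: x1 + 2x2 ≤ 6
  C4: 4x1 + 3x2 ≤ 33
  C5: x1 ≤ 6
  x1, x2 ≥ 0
min z = 3x1 - 7x2

s.t.
  x2 + s1 = 12
  x1 + 3x2 + s2 = 15
  x1 + 2x2 + s3 = 6
  4x1 + 3x2 + s4 = 33
  x1 + s5 = 6
  x1, x2, s1, s2, s3, s4, s5 ≥ 0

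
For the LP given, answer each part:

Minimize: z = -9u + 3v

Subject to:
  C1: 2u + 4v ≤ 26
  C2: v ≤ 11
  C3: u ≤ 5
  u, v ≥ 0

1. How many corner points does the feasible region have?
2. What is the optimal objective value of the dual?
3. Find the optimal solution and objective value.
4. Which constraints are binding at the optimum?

1. 4
2. -45 (by strong duality, equal to the primal optimum)
3. u = 5, v = 0, z = -45
4. C3, v ≥ 0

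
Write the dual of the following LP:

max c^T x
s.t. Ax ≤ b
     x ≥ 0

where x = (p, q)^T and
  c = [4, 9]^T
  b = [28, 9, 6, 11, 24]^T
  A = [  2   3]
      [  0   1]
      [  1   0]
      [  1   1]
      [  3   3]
Minimize: z = 28y1 + 9y2 + 6y3 + 11y4 + 24y5

Subject to:
  C1: -2y1 - y3 - y4 - 3y5 ≤ -4
  C2: -3y1 - y2 - y4 - 3y5 ≤ -9
  y1, y2, y3, y4, y5 ≥ 0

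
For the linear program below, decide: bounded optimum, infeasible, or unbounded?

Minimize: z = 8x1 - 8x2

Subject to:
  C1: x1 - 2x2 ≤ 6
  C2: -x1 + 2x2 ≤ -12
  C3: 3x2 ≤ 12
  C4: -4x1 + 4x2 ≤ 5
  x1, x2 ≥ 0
C1 requires x1 - 2x2 ≤ 6, while C2 (-x1 + 2x2 ≤ -12) is equivalent to x1 - 2x2 ≥ 12. Together they would need 12 ≤ x1 - 2x2 ≤ 6, which is impossible since 12 > 6. No point satisfies all constraints.

The feasible region is empty; the LP is infeasible.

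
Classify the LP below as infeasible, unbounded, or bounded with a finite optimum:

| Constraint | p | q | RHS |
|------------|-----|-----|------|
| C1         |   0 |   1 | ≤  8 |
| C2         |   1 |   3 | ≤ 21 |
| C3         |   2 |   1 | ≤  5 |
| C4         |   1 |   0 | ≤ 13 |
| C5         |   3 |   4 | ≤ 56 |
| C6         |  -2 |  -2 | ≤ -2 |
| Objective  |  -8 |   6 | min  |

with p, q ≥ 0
The point (2.5, 0) satisfies every constraint, so the LP is feasible; the constraints give p ≤ 13 and q ≤ 8, which with p, q ≥ 0 keep the feasible region inside a bounded box. A feasible, bounded LP attains a finite optimum at a vertex.

Evaluating z = -8p + 6q at each vertex:
  (0, 1): z = 6
  (1, 0): z = -8
  (2.5, 0): z = -20
  (0, 5): z = 30

The LP has an optimal solution: (2.5, 0) with z = -20.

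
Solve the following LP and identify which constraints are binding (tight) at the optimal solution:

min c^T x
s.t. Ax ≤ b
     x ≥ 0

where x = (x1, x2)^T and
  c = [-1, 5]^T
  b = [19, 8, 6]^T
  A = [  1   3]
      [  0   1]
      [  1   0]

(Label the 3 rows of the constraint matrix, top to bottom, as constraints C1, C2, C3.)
Optimal: x1 = 6, x2 = 0
Slack at optimum:
  C1: slack = 13
  C2: slack = 8
  C3: slack = 0 (binding)
  x1 ≥ 0: x1 = 6
  x2 ≥ 0: x2 = 0 (binding)
Binding constraints: C3, x2 ≥ 0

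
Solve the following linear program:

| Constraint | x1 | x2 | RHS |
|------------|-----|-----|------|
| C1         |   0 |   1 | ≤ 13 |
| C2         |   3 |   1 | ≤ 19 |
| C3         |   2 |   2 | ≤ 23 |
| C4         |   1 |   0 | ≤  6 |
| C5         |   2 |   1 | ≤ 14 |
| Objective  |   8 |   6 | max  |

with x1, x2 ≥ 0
Each vertex is the intersection of two constraint boundaries that also satisfies all remaining constraints:
  x1 = 0 and x2 = 0 → (0, 0)
  x1 = 6 and x2 = 0 → (6, 0)
  3x1 + x2 = 19 and x1 = 6 → (6, 1)
  3x1 + x2 = 19 and 2x1 + x2 = 14 → (5, 4)
  2x1 + 2x2 = 23 and 2x1 + x2 = 14 → (2.5, 9)
  2x1 + 2x2 = 23 and x1 = 0 → (0, 11.5)

Evaluating z = 8x1 + 6x2 at each vertex:
  (0, 0): z = 0
  (6, 0): z = 48
  (6, 1): z = 54
  (5, 4): z = 64
  (2.5, 9): z = 74
  (0, 11.5): z = 69

The maximum is at (2.5, 9) with z = 74.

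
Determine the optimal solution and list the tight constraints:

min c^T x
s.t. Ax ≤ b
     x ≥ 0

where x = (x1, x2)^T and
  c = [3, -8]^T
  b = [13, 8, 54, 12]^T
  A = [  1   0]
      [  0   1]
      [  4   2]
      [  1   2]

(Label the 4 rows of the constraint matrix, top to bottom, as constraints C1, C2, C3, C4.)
Optimal: x1 = 0, x2 = 6
Slack at optimum:
  C1: slack = 13
  C2: slack = 2
  C3: slack = 42
  C4: slack = 0 (binding)
  x1 ≥ 0: x1 = 0 (binding)
  x2 ≥ 0: x2 = 6
Binding constraints: C4, x1 ≥ 0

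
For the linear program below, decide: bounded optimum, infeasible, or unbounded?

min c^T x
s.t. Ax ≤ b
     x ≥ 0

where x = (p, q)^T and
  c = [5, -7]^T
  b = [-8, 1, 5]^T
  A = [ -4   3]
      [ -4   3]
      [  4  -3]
One constraint requires 4p - 3q ≤ 5, while the constraint -4p + 3q ≤ -8 is equivalent to 4p - 3q ≥ 8. Together they would need 8 ≤ 4p - 3q ≤ 5, which is impossible since 8 > 5. No point satisfies all constraints.

Infeasible — the constraint set is empty.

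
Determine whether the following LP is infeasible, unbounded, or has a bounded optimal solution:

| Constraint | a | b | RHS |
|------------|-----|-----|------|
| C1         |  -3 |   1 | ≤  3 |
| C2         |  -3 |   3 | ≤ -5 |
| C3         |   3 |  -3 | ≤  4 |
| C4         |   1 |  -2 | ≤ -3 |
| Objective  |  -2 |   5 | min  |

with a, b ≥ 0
C3 requires 3a - 3b ≤ 4, while C2 (-3a + 3b ≤ -5) is equivalent to 3a - 3b ≥ 5. Together they would need 5 ≤ 3a - 3b ≤ 4, which is impossible since 5 > 4. No point satisfies all constraints.

Infeasible — the constraint set is empty.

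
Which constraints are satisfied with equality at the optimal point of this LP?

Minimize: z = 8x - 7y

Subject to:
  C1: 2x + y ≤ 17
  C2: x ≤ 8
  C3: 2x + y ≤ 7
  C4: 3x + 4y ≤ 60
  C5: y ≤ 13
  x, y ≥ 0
Optimal: x = 0, y = 7
Slack at optimum:
  C1: slack = 10
  C2: slack = 8
  C3: slack = 0 (binding)
  C4: slack = 32
  C5: slack = 6
  x ≥ 0: x = 0 (binding)
  y ≥ 0: y = 7
Binding constraints: C3, x ≥ 0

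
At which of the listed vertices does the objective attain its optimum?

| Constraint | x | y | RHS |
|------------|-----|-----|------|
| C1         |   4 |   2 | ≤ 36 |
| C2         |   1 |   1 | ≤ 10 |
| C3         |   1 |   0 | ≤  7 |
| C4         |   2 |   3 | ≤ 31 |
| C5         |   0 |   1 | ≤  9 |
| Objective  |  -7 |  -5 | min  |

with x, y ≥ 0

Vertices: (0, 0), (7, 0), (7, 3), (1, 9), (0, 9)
(7, 3) with z = -64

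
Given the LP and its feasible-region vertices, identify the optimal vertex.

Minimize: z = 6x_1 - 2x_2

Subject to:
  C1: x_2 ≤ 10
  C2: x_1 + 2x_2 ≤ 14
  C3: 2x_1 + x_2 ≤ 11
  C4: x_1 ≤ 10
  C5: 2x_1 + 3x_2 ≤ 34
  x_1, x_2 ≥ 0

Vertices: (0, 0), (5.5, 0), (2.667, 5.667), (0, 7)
Evaluating z = 6x_1 - 2x_2 at each vertex:
  (0, 0): z = 0
  (5.5, 0): z = 33
  (2.667, 5.667): z = 4.667
  (0, 7): z = -14

The smallest value is z = -14, attained at (0, 7).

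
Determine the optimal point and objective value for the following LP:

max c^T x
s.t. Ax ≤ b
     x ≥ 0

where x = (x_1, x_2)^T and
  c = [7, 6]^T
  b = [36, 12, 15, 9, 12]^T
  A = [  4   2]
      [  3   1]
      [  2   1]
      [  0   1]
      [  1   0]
x_1 = 1, x_2 = 9, z = 61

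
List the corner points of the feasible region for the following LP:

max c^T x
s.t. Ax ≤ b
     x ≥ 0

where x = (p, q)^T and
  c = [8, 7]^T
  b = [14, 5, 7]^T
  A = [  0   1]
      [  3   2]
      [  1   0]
Each vertex is the intersection of two constraint boundaries that also satisfies all remaining constraints:
  p = 0 and q = 0 → (0, 0)
  3p + 2q = 5 and q = 0 → (1.667, 0)
  3p + 2q = 5 and p = 0 → (0, 2.5)

Vertices: (0, 0), (1.667, 0), (0, 2.5)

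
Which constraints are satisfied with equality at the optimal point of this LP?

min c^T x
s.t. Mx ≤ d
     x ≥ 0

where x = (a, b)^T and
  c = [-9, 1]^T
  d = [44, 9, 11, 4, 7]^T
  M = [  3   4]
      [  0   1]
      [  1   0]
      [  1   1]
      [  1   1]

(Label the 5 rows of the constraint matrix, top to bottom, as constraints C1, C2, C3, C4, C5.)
Optimal: a = 4, b = 0
Slack at optimum:
  C1: slack = 32
  C2: slack = 9
  C3: slack = 7
  C4: slack = 0 (binding)
  C5: slack = 3
  a ≥ 0: a = 4
  b ≥ 0: b = 0 (binding)
Binding constraints: C4, b ≥ 0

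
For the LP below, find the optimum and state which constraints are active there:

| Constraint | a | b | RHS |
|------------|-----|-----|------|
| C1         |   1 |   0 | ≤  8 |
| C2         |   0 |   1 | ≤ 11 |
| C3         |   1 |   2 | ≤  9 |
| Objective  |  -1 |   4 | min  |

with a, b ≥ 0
Optimal: a = 8, b = 0
Binding: C1, b ≥ 0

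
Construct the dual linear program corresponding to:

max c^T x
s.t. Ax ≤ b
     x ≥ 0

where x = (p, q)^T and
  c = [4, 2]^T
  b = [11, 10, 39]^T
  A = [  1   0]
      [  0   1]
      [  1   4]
Minimize: z = 11y1 + 10y2 + 39y3

Subject to:
  C1: -y1 - y3 ≤ -4
  C2: -y2 - 4y3 ≤ -2
  y1, y2, y3 ≥ 0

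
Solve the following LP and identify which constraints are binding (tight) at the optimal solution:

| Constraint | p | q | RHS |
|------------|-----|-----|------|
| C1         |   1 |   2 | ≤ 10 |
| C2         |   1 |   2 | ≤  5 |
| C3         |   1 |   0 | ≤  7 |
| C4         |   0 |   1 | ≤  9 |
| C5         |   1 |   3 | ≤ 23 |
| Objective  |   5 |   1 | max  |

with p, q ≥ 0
Optimal: p = 5, q = 0
Slack at optimum:
  C1: slack = 5
  C2: slack = 0 (binding)
  C3: slack = 2
  C4: slack = 9
  C5: slack = 18
  p ≥ 0: p = 5
  q ≥ 0: q = 0 (binding)
Binding constraints: C2, q ≥ 0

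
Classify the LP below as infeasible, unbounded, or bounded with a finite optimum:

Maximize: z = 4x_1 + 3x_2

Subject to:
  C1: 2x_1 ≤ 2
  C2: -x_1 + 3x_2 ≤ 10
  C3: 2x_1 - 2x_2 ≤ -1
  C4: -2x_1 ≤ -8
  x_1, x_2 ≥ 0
C1 requires 2x_1 ≤ 2, while C4 (-2x_1 ≤ -8) is equivalent to 2x_1 ≥ 8. Together they would need 8 ≤ 2x_1 ≤ 2, which is impossible since 8 > 2. No point satisfies all constraints.

Infeasible — the constraint set is empty.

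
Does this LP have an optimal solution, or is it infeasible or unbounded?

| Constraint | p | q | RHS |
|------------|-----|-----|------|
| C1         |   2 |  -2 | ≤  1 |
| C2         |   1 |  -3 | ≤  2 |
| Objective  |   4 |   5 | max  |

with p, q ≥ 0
Feasible point: (0, 0) satisfies every constraint, so the LP is feasible.
Direction d = (0, 1): for each constraint row a, a·d ≤ 0 —
  (2)(0) + (-2)(1) = -2 ≤ 0
  (1)(0) + (-3)(1) = -3 ≤ 0
and d ≥ 0, so (0, 0) + t·d stays feasible for every t ≥ 0. Along this ray z = 4p + 5q changes by 5 per unit t, so z → +∞.

Unbounded: there is a feasible ray along which z → +∞.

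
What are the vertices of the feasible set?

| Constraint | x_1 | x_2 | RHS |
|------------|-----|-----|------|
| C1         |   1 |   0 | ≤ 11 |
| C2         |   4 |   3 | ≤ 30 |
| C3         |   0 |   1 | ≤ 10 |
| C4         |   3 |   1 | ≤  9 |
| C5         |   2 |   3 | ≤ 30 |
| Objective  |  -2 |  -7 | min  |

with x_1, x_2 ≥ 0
Each vertex is the intersection of two constraint boundaries that also satisfies all remaining constraints:
  x_1 = 0 and x_2 = 0 → (0, 0)
  3x_1 + x_2 = 9 and x_2 = 0 → (3, 0)
  3x_1 + x_2 = 9 and x_1 = 0 → (0, 9)

Vertices: (0, 0), (3, 0), (0, 9)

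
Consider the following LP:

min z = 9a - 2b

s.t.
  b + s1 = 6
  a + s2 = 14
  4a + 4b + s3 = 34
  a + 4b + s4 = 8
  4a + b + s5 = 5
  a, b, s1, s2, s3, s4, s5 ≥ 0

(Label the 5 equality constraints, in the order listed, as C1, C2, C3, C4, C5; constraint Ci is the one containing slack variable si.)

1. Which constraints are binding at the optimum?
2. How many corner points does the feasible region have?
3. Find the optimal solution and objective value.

1. C4, a ≥ 0
2. 4
3. a = 0, b = 2, z = -4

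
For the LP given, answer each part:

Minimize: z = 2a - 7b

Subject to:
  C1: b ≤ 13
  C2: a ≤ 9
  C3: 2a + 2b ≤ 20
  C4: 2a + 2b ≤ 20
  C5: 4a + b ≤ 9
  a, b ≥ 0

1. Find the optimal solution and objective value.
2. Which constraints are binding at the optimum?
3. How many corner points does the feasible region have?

1. a = 0, b = 9, z = -63
2. C5, a ≥ 0
3. 3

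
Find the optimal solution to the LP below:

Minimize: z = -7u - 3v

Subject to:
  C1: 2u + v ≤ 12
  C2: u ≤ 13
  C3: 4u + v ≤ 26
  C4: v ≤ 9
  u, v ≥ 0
Each vertex is the intersection of two constraint boundaries that also satisfies all remaining constraints:
  u = 0 and v = 0 → (0, 0)
  2u + v = 12 and v = 0 → (6, 0)
  2u + v = 12 and v = 9 → (1.5, 9)
  v = 9 and u = 0 → (0, 9)

Evaluating z = -7u - 3v at each vertex:
  (0, 0): z = 0
  (6, 0): z = -42
  (1.5, 9): z = -37.5
  (0, 9): z = -27

The minimum is at (6, 0) with z = -42.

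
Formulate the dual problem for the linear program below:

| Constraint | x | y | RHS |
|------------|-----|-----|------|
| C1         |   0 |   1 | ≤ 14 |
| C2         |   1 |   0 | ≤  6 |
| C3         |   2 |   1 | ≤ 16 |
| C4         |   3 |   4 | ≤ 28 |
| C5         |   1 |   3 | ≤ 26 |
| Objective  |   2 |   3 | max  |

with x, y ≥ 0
Minimize: z = 14y1 + 6y2 + 16y3 + 28y4 + 26y5

Subject to:
  C1: -y2 - 2y3 - 3y4 - y5 ≤ -2
  C2: -y1 - y3 - 4y4 - 3y5 ≤ -3
  y1, y2, y3, y4, y5 ≥ 0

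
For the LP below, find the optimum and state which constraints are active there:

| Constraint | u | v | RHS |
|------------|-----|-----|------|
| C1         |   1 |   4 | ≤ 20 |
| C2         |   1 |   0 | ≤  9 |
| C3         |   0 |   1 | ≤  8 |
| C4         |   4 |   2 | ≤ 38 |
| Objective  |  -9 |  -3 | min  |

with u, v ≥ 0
Optimal: u = 9, v = 1
Binding: C2, C4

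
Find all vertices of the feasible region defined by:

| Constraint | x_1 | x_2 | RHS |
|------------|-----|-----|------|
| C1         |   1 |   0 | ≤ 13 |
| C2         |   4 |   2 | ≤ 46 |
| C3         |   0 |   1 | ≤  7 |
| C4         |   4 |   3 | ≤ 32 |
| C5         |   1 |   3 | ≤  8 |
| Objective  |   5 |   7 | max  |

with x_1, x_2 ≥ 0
Each vertex is the intersection of two constraint boundaries that also satisfies all remaining constraints:
  x_1 = 0 and x_2 = 0 → (0, 0)
  4x_1 + 3x_2 = 32 and x_1 + 3x_2 = 8 → (8, 0)
  x_1 + 3x_2 = 8 and x_1 = 0 → (0, 2.667)

Vertices: (0, 0), (8, 0), (0, 2.667)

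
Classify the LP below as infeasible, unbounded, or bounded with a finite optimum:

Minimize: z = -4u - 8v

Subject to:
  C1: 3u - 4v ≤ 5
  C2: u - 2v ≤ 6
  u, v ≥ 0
Feasible point: (0, 0) satisfies every constraint, so the LP is feasible.
Direction d = (0, 1): for each constraint row a, a·d ≤ 0 —
  (3)(0) + (-4)(1) = -4 ≤ 0
  (1)(0) + (-2)(1) = -2 ≤ 0
and d ≥ 0, so (0, 0) + t·d stays feasible for every t ≥ 0. Along this ray z = -4u - 8v changes by -8 per unit t, so z → −∞.

Unbounded — the objective can decrease without bound over the feasible region.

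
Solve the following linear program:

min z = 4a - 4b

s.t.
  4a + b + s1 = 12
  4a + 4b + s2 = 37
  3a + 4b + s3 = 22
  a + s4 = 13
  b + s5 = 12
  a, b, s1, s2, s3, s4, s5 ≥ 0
a = 0, b = 5.5, z = -22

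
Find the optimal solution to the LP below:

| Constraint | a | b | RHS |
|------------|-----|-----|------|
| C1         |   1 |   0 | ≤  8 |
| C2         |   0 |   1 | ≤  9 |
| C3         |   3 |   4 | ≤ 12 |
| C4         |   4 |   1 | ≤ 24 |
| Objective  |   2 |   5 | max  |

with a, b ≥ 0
a = 0, b = 3, z = 15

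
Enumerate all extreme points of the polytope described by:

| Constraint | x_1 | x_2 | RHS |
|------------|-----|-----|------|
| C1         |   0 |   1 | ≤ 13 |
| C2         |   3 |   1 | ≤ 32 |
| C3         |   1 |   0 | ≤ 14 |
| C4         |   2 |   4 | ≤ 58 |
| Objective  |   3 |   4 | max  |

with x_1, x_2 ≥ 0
Each vertex is the intersection of two constraint boundaries that also satisfies all remaining constraints:
  x_1 = 0 and x_2 = 0 → (0, 0)
  3x_1 + x_2 = 32 and x_2 = 0 → (10.67, 0)
  3x_1 + x_2 = 32 and 2x_1 + 4x_2 = 58 → (7, 11)
  x_2 = 13 and 2x_1 + 4x_2 = 58 → (3, 13)
  x_2 = 13 and x_1 = 0 → (0, 13)

Vertices: (0, 0), (10.67, 0), (7, 11), (3, 13), (0, 13)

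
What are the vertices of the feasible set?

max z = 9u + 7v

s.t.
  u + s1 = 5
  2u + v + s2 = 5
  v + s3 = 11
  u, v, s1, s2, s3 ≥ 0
Each vertex is the intersection of two constraint boundaries that also satisfies all remaining constraints:
  u = 0 and v = 0 → (0, 0)
  2u + v = 5 and v = 0 → (2.5, 0)
  2u + v = 5 and u = 0 → (0, 5)

Vertices: (0, 0), (2.5, 0), (0, 5)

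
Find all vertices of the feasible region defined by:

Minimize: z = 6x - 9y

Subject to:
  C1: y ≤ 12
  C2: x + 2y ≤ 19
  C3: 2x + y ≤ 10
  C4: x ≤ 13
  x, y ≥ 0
Each vertex is the intersection of two constraint boundaries that also satisfies all remaining constraints:
  x = 0 and y = 0 → (0, 0)
  2x + y = 10 and y = 0 → (5, 0)
  x + 2y = 19 and 2x + y = 10 → (0.3333, 9.333)
  x + 2y = 19 and x = 0 → (0, 9.5)

Vertices: (0, 0), (5, 0), (0.3333, 9.333), (0, 9.5)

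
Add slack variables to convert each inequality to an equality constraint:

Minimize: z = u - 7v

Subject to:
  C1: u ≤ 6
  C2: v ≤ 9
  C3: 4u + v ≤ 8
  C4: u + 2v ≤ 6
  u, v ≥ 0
min z = u - 7v

s.t.
  u + s1 = 6
  v + s2 = 9
  4u + v + s3 = 8
  u + 2v + s4 = 6
  u, v, s1, s2, s3, s4 ≥ 0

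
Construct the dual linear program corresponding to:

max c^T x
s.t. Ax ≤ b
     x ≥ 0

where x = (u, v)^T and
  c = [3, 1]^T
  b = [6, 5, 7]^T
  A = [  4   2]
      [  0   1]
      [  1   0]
Minimize: z = 6y1 + 5y2 + 7y3

Subject to:
  C1: -4y1 - y3 ≤ -3
  C2: -2y1 - y2 ≤ -1
  y1, y2, y3 ≥ 0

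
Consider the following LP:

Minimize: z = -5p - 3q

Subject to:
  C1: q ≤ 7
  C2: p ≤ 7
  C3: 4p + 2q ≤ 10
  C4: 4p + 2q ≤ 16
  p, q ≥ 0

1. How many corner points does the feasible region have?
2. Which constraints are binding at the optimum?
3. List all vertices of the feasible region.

1. 3
2. C3, p ≥ 0
3. (0, 0), (2.5, 0), (0, 5)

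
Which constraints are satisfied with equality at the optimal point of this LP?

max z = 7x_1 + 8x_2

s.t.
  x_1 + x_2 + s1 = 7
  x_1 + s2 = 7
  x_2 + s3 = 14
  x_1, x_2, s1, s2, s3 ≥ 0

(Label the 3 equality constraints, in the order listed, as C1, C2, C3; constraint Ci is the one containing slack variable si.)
Optimal: x_1 = 0, x_2 = 7
Binding: C1, x_1 ≥ 0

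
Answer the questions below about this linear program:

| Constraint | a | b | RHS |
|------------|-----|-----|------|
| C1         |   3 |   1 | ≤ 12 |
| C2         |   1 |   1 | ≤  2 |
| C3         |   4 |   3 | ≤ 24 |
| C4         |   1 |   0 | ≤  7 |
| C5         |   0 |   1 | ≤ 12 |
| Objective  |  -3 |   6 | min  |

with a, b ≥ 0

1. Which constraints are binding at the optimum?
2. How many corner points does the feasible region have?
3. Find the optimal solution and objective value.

1. C2, b ≥ 0
2. 3
3. a = 2, b = 0, z = -6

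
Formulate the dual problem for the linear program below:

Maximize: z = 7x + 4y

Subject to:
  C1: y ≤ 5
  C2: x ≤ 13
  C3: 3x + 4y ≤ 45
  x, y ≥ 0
Minimize: z = 5y1 + 13y2 + 45y3

Subject to:
  C1: -y2 - 3y3 ≤ -7
  C2: -y1 - 4y3 ≤ -4
  y1, y2, y3 ≥ 0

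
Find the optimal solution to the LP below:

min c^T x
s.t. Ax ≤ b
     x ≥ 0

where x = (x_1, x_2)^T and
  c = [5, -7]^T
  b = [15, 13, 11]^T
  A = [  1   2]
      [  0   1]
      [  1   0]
x_1 = 0, x_2 = 7.5, z = -52.5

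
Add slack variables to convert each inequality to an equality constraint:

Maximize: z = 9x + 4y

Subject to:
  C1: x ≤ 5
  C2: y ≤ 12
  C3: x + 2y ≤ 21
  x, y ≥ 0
max z = 9x + 4y

s.t.
  x + s1 = 5
  y + s2 = 12
  x + 2y + s3 = 21
  x, y, s1, s2, s3 ≥ 0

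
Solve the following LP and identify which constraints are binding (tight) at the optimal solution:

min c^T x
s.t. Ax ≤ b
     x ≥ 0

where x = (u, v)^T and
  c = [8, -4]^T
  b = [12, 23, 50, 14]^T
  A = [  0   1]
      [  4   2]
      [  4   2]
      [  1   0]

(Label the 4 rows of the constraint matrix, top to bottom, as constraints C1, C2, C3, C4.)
Optimal: u = 0, v = 11.5
Slack at optimum:
  C1: slack = 0.5
  C2: slack = 0 (binding)
  C3: slack = 27
  C4: slack = 14
  u ≥ 0: u = 0 (binding)
  v ≥ 0: v = 11.5
Binding constraints: C2, u ≥ 0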